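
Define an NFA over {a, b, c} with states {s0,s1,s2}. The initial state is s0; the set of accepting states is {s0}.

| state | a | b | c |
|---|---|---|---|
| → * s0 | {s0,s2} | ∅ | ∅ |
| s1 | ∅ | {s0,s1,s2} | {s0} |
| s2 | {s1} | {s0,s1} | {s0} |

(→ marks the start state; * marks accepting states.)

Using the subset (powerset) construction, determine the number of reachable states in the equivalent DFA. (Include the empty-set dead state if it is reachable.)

Start state of the DFA: {s0}.
{s0} --a--> {s0,s2}  [new]
{s0} --b--> ∅  [new]
{s0} --c--> ∅  [seen]
{s0,s2} --a--> {s0,s1,s2}  [new]
{s0,s2} --b--> {s0,s1}  [new]
{s0,s2} --c--> {s0}  [seen]
∅ --a--> ∅  [seen]
∅ --b--> ∅  [seen]
∅ --c--> ∅  [seen]
{s0,s1,s2} --a--> {s0,s1,s2}  [seen]
{s0,s1,s2} --b--> {s0,s1,s2}  [seen]
{s0,s1,s2} --c--> {s0}  [seen]
{s0,s1} --a--> {s0,s2}  [seen]
{s0,s1} --b--> {s0,s1,s2}  [seen]
{s0,s1} --c--> {s0}  [seen]
Reachable DFA states: {s0}, {s0,s2}, ∅, {s0,s1,s2}, {s0,s1}.

5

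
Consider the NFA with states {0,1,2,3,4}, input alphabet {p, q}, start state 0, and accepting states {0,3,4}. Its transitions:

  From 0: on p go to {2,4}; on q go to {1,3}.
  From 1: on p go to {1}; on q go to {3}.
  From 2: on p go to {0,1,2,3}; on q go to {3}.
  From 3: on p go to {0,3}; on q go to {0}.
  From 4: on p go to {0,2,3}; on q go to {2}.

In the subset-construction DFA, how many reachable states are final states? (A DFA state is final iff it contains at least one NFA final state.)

9

Start state of the DFA: {0}.
{0} --p--> {2,4}  [new]
{0} --q--> {1,3}  [new]
{2,4} --p--> {0,1,2,3}  [new]
{2,4} --q--> {2,3}  [new]
{1,3} --p--> {0,1,3}  [new]
{1,3} --q--> {0,3}  [new]
{0,1,2,3} --p--> {0,1,2,3,4}  [new]
{0,1,2,3} --q--> {0,1,3}  [seen]
{2,3} --p--> {0,1,2,3}  [seen]
{2,3} --q--> {0,3}  [seen]
{0,1,3} --p--> {0,1,2,3,4}  [seen]
{0,1,3} --q--> {0,1,3}  [seen]
{0,3} --p--> {0,2,3,4}  [new]
{0,3} --q--> {0,1,3}  [seen]
{0,1,2,3,4} --p--> {0,1,2,3,4}  [seen]
{0,1,2,3,4} --q--> {0,1,2,3}  [seen]
{0,2,3,4} --p--> {0,1,2,3,4}  [seen]
{0,2,3,4} --q--> {0,1,2,3}  [seen]
Reachable DFA states: {0}, {2,4}, {1,3}, {0,1,2,3}, {2,3}, {0,1,3}, {0,3}, {0,1,2,3,4}, {0,2,3,4}.
Accepting DFA states (contain an NFA accepting state): {0}, {2,4}, {1,3}, {0,1,2,3}, {2,3}, {0,1,3}, {0,3}, {0,1,2,3,4}, {0,2,3,4}.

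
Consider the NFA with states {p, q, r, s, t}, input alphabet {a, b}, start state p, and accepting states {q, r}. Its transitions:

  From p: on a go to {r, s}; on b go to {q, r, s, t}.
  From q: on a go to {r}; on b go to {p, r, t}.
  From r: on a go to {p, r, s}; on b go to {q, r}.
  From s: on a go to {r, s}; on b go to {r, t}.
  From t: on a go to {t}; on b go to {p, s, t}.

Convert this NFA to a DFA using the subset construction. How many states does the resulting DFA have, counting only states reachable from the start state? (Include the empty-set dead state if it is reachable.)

Start state of the DFA: {p}.
{p} --a--> {r, s}  [new]
{p} --b--> {q, r, s, t}  [new]
{r, s} --a--> {p, r, s}  [new]
{r, s} --b--> {q, r, t}  [new]
{q, r, s, t} --a--> {p, r, s, t}  [new]
{q, r, s, t} --b--> {p, q, r, s, t}  [new]
{p, r, s} --a--> {p, r, s}  [seen]
{p, r, s} --b--> {q, r, s, t}  [seen]
{q, r, t} --a--> {p, r, s, t}  [seen]
{q, r, t} --b--> {p, q, r, s, t}  [seen]
{p, r, s, t} --a--> {p, r, s, t}  [seen]
{p, r, s, t} --b--> {p, q, r, s, t}  [seen]
{p, q, r, s, t} --a--> {p, r, s, t}  [seen]
{p, q, r, s, t} --b--> {p, q, r, s, t}  [seen]
Reachable DFA states: {p}, {r, s}, {q, r, s, t}, {p, r, s}, {q, r, t}, {p, r, s, t}, {p, q, r, s, t}.

7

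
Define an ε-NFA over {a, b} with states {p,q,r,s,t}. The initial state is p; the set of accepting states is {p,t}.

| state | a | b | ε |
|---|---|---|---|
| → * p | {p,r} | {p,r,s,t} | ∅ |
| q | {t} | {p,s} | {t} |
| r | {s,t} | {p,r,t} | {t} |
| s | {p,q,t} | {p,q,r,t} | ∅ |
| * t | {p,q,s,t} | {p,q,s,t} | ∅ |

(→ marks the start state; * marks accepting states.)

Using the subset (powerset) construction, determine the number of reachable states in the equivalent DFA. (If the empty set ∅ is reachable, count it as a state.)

Start state of the DFA: {p} (ε-closure of the NFA start).
{p} --a--> {p,r,t}  [new]
{p} --b--> {p,r,s,t}  [new]
{p,r,t} --a--> {p,q,r,s,t}  [new]
{p,r,t} --b--> {p,q,r,s,t}  [seen]
{p,r,s,t} --a--> {p,q,r,s,t}  [seen]
{p,r,s,t} --b--> {p,q,r,s,t}  [seen]
{p,q,r,s,t} --a--> {p,q,r,s,t}  [seen]
{p,q,r,s,t} --b--> {p,q,r,s,t}  [seen]
Reachable DFA states: {p}, {p,r,t}, {p,r,s,t}, {p,q,r,s,t}.

4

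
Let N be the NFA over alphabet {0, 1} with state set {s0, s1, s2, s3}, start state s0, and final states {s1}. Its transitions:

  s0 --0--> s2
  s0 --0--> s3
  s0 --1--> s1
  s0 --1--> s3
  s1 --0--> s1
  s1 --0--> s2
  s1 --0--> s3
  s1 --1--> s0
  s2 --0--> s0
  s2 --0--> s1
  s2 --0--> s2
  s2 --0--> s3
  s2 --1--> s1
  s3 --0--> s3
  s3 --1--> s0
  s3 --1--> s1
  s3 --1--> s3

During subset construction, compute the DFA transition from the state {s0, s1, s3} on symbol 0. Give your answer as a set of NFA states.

δ(s0,0) = {s2, s3}; δ(s1,0) = {s1, s2, s3}; δ(s3,0) = {s3}.
Union: {s1, s2, s3}.

{s1, s2, s3}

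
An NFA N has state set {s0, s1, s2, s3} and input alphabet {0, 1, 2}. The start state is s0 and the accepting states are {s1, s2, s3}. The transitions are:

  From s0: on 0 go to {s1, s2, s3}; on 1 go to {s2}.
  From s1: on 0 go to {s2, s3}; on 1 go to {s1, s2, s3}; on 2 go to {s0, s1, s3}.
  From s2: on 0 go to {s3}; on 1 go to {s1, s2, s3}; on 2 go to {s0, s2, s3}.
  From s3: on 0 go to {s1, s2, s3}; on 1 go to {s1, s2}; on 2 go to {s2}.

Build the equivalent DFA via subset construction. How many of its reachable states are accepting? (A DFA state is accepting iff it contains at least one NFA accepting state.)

7

Start state of the DFA: {s0}.
{s0} --0--> {s1, s2, s3}  [new]
{s0} --1--> {s2}  [new]
{s0} --2--> ∅  [new]
{s1, s2, s3} --0--> {s1, s2, s3}  [seen]
{s1, s2, s3} --1--> {s1, s2, s3}  [seen]
{s1, s2, s3} --2--> {s0, s1, s2, s3}  [new]
{s2} --0--> {s3}  [new]
{s2} --1--> {s1, s2, s3}  [seen]
{s2} --2--> {s0, s2, s3}  [new]
∅ --0--> ∅  [seen]
∅ --1--> ∅  [seen]
∅ --2--> ∅  [seen]
{s0, s1, s2, s3} --0--> {s1, s2, s3}  [seen]
{s0, s1, s2, s3} --1--> {s1, s2, s3}  [seen]
{s0, s1, s2, s3} --2--> {s0, s1, s2, s3}  [seen]
{s3} --0--> {s1, s2, s3}  [seen]
{s3} --1--> {s1, s2}  [new]
{s3} --2--> {s2}  [seen]
{s0, s2, s3} --0--> {s1, s2, s3}  [seen]
{s0, s2, s3} --1--> {s1, s2, s3}  [seen]
{s0, s2, s3} --2--> {s0, s2, s3}  [seen]
{s1, s2} --0--> {s2, s3}  [new]
{s1, s2} --1--> {s1, s2, s3}  [seen]
{s1, s2} --2--> {s0, s1, s2, s3}  [seen]
{s2, s3} --0--> {s1, s2, s3}  [seen]
{s2, s3} --1--> {s1, s2, s3}  [seen]
{s2, s3} --2--> {s0, s2, s3}  [seen]
Reachable DFA states: {s0}, {s1, s2, s3}, {s2}, ∅, {s0, s1, s2, s3}, {s3}, {s0, s2, s3}, {s1, s2}, {s2, s3}.
Accepting DFA states (contain an NFA accepting state): {s1, s2, s3}, {s2}, {s0, s1, s2, s3}, {s3}, {s0, s2, s3}, {s1, s2}, {s2, s3}.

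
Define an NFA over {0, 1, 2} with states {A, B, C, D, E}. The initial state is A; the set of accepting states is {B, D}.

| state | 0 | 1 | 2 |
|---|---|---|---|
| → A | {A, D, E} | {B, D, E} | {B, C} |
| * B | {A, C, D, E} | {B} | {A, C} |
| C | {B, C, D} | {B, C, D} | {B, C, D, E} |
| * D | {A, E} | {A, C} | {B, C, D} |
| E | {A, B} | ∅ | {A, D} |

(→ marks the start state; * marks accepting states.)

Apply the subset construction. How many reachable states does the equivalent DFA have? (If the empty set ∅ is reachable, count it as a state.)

10

Start state of the DFA: {A}.
{A} --0--> {A, D, E}  [new]
{A} --1--> {B, D, E}  [new]
{A} --2--> {B, C}  [new]
{A, D, E} --0--> {A, B, D, E}  [new]
{A, D, E} --1--> {A, B, C, D, E}  [new]
{A, D, E} --2--> {A, B, C, D}  [new]
{B, D, E} --0--> {A, B, C, D, E}  [seen]
{B, D, E} --1--> {A, B, C}  [new]
{B, D, E} --2--> {A, B, C, D}  [seen]
{B, C} --0--> {A, B, C, D, E}  [seen]
{B, C} --1--> {B, C, D}  [new]
{B, C} --2--> {A, B, C, D, E}  [seen]
{A, B, D, E} --0--> {A, B, C, D, E}  [seen]
{A, B, D, E} --1--> {A, B, C, D, E}  [seen]
{A, B, D, E} --2--> {A, B, C, D}  [seen]
{A, B, C, D, E} --0--> {A, B, C, D, E}  [seen]
{A, B, C, D, E} --1--> {A, B, C, D, E}  [seen]
{A, B, C, D, E} --2--> {A, B, C, D, E}  [seen]
{A, B, C, D} --0--> {A, B, C, D, E}  [seen]
{A, B, C, D} --1--> {A, B, C, D, E}  [seen]
{A, B, C, D} --2--> {A, B, C, D, E}  [seen]
{A, B, C} --0--> {A, B, C, D, E}  [seen]
{A, B, C} --1--> {B, C, D, E}  [new]
{A, B, C} --2--> {A, B, C, D, E}  [seen]
{B, C, D} --0--> {A, B, C, D, E}  [seen]
{B, C, D} --1--> {A, B, C, D}  [seen]
{B, C, D} --2--> {A, B, C, D, E}  [seen]
{B, C, D, E} --0--> {A, B, C, D, E}  [seen]
{B, C, D, E} --1--> {A, B, C, D}  [seen]
{B, C, D, E} --2--> {A, B, C, D, E}  [seen]
Reachable DFA states: {A}, {A, D, E}, {B, D, E}, {B, C}, {A, B, D, E}, {A, B, C, D, E}, {A, B, C, D}, {A, B, C}, {B, C, D}, {B, C, D, E}.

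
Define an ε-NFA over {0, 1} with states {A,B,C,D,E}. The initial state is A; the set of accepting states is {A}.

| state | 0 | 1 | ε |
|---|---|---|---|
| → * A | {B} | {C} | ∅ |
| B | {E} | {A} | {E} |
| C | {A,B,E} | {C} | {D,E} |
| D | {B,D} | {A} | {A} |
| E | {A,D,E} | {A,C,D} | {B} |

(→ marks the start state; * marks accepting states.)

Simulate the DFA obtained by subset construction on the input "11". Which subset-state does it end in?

{A,B,C,D,E}

Start: {A}.
δ(A,1) = {C}.
Union: {C}.
ε-closure gives {A,B,C,D,E}.
After 1: {A,B,C,D,E}.
δ(A,1) = {C}; δ(B,1) = {A}; δ(C,1) = {C}; δ(D,1) = {A}; δ(E,1) = {A,C,D}.
Union: {A,C,D}.
ε-closure gives {A,B,C,D,E}.
After 1: {A,B,C,D,E}.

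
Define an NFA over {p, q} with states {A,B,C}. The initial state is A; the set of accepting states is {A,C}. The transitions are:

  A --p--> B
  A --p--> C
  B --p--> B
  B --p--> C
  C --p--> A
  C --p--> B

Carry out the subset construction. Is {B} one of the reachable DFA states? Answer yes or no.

Start state of the DFA: {A}.
{A} --p--> {B,C}  [new]
{A} --q--> ∅  [new]
{B,C} --p--> {A,B,C}  [new]
{B,C} --q--> ∅  [seen]
∅ --p--> ∅  [seen]
∅ --q--> ∅  [seen]
{A,B,C} --p--> {A,B,C}  [seen]
{A,B,C} --q--> ∅  [seen]
Reachable DFA states: {A}, {B,C}, ∅, {A,B,C}.
{B} is not among them.

no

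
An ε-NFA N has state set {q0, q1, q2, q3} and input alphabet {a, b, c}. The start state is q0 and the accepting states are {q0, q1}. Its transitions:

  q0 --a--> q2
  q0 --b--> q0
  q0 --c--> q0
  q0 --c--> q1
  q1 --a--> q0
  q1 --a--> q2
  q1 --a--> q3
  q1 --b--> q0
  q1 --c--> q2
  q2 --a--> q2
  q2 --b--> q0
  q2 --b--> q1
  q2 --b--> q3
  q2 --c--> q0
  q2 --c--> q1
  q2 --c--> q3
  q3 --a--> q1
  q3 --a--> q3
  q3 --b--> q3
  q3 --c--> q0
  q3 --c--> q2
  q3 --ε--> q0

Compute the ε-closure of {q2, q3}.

{q0, q2, q3}

Begin with {q2, q3}.
q3 →ε {q0}; add q0.
ε-closure = {q0, q2, q3}.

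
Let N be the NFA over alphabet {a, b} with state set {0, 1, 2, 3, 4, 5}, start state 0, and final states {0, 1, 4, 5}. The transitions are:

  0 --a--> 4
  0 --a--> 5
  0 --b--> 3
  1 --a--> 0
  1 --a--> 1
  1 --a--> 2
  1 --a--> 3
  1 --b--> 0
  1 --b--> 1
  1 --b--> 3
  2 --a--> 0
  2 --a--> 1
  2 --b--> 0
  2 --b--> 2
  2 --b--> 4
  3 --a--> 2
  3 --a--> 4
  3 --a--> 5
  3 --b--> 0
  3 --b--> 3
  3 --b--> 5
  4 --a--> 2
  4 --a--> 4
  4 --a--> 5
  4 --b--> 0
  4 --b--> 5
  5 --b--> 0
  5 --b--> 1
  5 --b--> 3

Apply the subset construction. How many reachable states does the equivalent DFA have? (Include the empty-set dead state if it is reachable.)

Start state of the DFA: {0}.
{0} --a--> {4, 5}  [new]
{0} --b--> {3}  [new]
{4, 5} --a--> {2, 4, 5}  [new]
{4, 5} --b--> {0, 1, 3, 5}  [new]
{3} --a--> {2, 4, 5}  [seen]
{3} --b--> {0, 3, 5}  [new]
{2, 4, 5} --a--> {0, 1, 2, 4, 5}  [new]
{2, 4, 5} --b--> {0, 1, 2, 3, 4, 5}  [new]
{0, 1, 3, 5} --a--> {0, 1, 2, 3, 4, 5}  [seen]
{0, 1, 3, 5} --b--> {0, 1, 3, 5}  [seen]
{0, 3, 5} --a--> {2, 4, 5}  [seen]
{0, 3, 5} --b--> {0, 1, 3, 5}  [seen]
{0, 1, 2, 4, 5} --a--> {0, 1, 2, 3, 4, 5}  [seen]
{0, 1, 2, 4, 5} --b--> {0, 1, 2, 3, 4, 5}  [seen]
{0, 1, 2, 3, 4, 5} --a--> {0, 1, 2, 3, 4, 5}  [seen]
{0, 1, 2, 3, 4, 5} --b--> {0, 1, 2, 3, 4, 5}  [seen]
Reachable DFA states: {0}, {4, 5}, {3}, {2, 4, 5}, {0, 1, 3, 5}, {0, 3, 5}, {0, 1, 2, 4, 5}, {0, 1, 2, 3, 4, 5}.

8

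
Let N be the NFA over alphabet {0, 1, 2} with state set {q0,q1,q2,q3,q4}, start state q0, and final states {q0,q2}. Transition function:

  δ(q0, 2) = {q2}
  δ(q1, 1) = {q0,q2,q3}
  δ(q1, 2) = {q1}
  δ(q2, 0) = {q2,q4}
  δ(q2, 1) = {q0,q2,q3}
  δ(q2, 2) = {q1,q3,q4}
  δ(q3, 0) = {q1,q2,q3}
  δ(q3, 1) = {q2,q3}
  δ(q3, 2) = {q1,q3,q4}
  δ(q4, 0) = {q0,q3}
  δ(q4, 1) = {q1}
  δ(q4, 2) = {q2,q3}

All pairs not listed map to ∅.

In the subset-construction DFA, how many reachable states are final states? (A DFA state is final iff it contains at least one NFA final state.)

Start state of the DFA: {q0}.
{q0} --0--> ∅  [new]
{q0} --1--> ∅  [seen]
{q0} --2--> {q2}  [new]
∅ --0--> ∅  [seen]
∅ --1--> ∅  [seen]
∅ --2--> ∅  [seen]
{q2} --0--> {q2,q4}  [new]
{q2} --1--> {q0,q2,q3}  [new]
{q2} --2--> {q1,q3,q4}  [new]
{q2,q4} --0--> {q0,q2,q3,q4}  [new]
{q2,q4} --1--> {q0,q1,q2,q3}  [new]
{q2,q4} --2--> {q1,q2,q3,q4}  [new]
{q0,q2,q3} --0--> {q1,q2,q3,q4}  [seen]
{q0,q2,q3} --1--> {q0,q2,q3}  [seen]
{q0,q2,q3} --2--> {q1,q2,q3,q4}  [seen]
{q1,q3,q4} --0--> {q0,q1,q2,q3}  [seen]
{q1,q3,q4} --1--> {q0,q1,q2,q3}  [seen]
{q1,q3,q4} --2--> {q1,q2,q3,q4}  [seen]
{q0,q2,q3,q4} --0--> {q0,q1,q2,q3,q4}  [new]
{q0,q2,q3,q4} --1--> {q0,q1,q2,q3}  [seen]
{q0,q2,q3,q4} --2--> {q1,q2,q3,q4}  [seen]
{q0,q1,q2,q3} --0--> {q1,q2,q3,q4}  [seen]
{q0,q1,q2,q3} --1--> {q0,q2,q3}  [seen]
{q0,q1,q2,q3} --2--> {q1,q2,q3,q4}  [seen]
{q1,q2,q3,q4} --0--> {q0,q1,q2,q3,q4}  [seen]
{q1,q2,q3,q4} --1--> {q0,q1,q2,q3}  [seen]
{q1,q2,q3,q4} --2--> {q1,q2,q3,q4}  [seen]
{q0,q1,q2,q3,q4} --0--> {q0,q1,q2,q3,q4}  [seen]
{q0,q1,q2,q3,q4} --1--> {q0,q1,q2,q3}  [seen]
{q0,q1,q2,q3,q4} --2--> {q1,q2,q3,q4}  [seen]
Reachable DFA states: {q0}, ∅, {q2}, {q2,q4}, {q0,q2,q3}, {q1,q3,q4}, {q0,q2,q3,q4}, {q0,q1,q2,q3}, {q1,q2,q3,q4}, {q0,q1,q2,q3,q4}.
Accepting DFA states (contain an NFA accepting state): {q0}, {q2}, {q2,q4}, {q0,q2,q3}, {q0,q2,q3,q4}, {q0,q1,q2,q3}, {q1,q2,q3,q4}, {q0,q1,q2,q3,q4}.

8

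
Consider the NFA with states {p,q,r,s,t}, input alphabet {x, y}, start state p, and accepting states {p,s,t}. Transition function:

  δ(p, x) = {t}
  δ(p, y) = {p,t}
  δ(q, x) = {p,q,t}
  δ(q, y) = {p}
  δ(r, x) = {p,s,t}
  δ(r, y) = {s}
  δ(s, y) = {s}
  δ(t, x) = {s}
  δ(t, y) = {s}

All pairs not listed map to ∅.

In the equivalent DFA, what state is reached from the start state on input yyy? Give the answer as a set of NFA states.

{p,s,t}

Start: {p}.
δ(p,y) = {p,t}.
Union: {p,t}.
After y: {p,t}.
δ(p,y) = {p,t}; δ(t,y) = {s}.
Union: {p,s,t}.
After y: {p,s,t}.
δ(p,y) = {p,t}; δ(s,y) = {s}; δ(t,y) = {s}.
Union: {p,s,t}.
After y: {p,s,t}.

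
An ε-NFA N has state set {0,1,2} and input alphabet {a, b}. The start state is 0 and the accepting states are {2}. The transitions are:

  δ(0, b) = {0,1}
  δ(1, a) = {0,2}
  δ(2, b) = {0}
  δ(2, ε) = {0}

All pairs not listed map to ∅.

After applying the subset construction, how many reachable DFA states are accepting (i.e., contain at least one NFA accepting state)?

Start state of the DFA: {0} (ε-closure of the NFA start).
{0} --a--> ∅  [new]
{0} --b--> {0,1}  [new]
∅ --a--> ∅  [seen]
∅ --b--> ∅  [seen]
{0,1} --a--> {0,2}  [new]
{0,1} --b--> {0,1}  [seen]
{0,2} --a--> ∅  [seen]
{0,2} --b--> {0,1}  [seen]
Reachable DFA states: {0}, ∅, {0,1}, {0,2}.
Accepting DFA states (contain an NFA accepting state): {0,2}.

1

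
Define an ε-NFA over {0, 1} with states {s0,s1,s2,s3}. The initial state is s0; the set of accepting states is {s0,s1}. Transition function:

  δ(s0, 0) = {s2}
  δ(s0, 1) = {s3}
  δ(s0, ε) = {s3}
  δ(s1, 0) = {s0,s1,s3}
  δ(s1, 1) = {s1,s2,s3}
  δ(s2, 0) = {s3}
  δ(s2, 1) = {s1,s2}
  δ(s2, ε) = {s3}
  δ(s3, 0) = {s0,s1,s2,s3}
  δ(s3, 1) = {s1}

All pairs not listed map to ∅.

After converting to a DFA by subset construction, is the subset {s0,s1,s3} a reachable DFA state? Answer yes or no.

no

Start state of the DFA: {s0,s3} (ε-closure of the NFA start).
{s0,s3} --0--> {s0,s1,s2,s3}  [new]
{s0,s3} --1--> {s1,s3}  [new]
{s0,s1,s2,s3} --0--> {s0,s1,s2,s3}  [seen]
{s0,s1,s2,s3} --1--> {s1,s2,s3}  [new]
{s1,s3} --0--> {s0,s1,s2,s3}  [seen]
{s1,s3} --1--> {s1,s2,s3}  [seen]
{s1,s2,s3} --0--> {s0,s1,s2,s3}  [seen]
{s1,s2,s3} --1--> {s1,s2,s3}  [seen]
Reachable DFA states: {s0,s3}, {s0,s1,s2,s3}, {s1,s3}, {s1,s2,s3}.
{s0,s1,s3} is not among them.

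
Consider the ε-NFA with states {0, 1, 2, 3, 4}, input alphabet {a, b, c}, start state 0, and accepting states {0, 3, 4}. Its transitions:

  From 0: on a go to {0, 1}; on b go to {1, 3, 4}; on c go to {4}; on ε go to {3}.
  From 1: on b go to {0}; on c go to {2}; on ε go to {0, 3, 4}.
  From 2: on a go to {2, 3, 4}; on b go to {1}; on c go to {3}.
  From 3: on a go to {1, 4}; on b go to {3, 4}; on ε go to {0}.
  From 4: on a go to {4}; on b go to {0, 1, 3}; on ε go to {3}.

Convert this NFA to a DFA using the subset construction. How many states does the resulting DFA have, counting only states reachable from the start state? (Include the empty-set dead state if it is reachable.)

Start state of the DFA: {0, 3} (ε-closure of the NFA start).
{0, 3} --a--> {0, 1, 3, 4}  [new]
{0, 3} --b--> {0, 1, 3, 4}  [seen]
{0, 3} --c--> {0, 3, 4}  [new]
{0, 1, 3, 4} --a--> {0, 1, 3, 4}  [seen]
{0, 1, 3, 4} --b--> {0, 1, 3, 4}  [seen]
{0, 1, 3, 4} --c--> {0, 2, 3, 4}  [new]
{0, 3, 4} --a--> {0, 1, 3, 4}  [seen]
{0, 3, 4} --b--> {0, 1, 3, 4}  [seen]
{0, 3, 4} --c--> {0, 3, 4}  [seen]
{0, 2, 3, 4} --a--> {0, 1, 2, 3, 4}  [new]
{0, 2, 3, 4} --b--> {0, 1, 3, 4}  [seen]
{0, 2, 3, 4} --c--> {0, 3, 4}  [seen]
{0, 1, 2, 3, 4} --a--> {0, 1, 2, 3, 4}  [seen]
{0, 1, 2, 3, 4} --b--> {0, 1, 3, 4}  [seen]
{0, 1, 2, 3, 4} --c--> {0, 2, 3, 4}  [seen]
Reachable DFA states: {0, 3}, {0, 1, 3, 4}, {0, 3, 4}, {0, 2, 3, 4}, {0, 1, 2, 3, 4}.

5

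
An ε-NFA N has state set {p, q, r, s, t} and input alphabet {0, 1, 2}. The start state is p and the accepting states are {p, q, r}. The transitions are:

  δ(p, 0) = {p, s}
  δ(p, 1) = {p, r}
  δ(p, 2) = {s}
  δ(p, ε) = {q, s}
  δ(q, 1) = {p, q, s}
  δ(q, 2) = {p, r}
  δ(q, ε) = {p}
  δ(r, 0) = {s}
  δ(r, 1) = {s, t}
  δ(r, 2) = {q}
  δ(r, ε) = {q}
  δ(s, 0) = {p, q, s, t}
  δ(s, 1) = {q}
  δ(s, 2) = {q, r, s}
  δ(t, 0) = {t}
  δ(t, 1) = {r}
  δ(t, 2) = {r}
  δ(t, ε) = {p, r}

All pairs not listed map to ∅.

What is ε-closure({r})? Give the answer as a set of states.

{p, q, r, s}

Begin with {r}.
r →ε {q}; add q.
q →ε {p}; add p.
p →ε {q, s}; add s.
ε-closure = {p, q, r, s}.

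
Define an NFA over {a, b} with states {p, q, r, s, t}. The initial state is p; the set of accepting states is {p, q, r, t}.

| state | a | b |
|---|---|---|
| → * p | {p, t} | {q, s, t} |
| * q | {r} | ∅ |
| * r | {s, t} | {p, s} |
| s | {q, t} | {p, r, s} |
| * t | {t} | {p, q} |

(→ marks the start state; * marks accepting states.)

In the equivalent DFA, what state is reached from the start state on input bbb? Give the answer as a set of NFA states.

Start: {p}.
δ(p,b) = {q, s, t}.
Union: {q, s, t}.
After b: {q, s, t}.
δ(q,b) = ∅; δ(s,b) = {p, r, s}; δ(t,b) = {p, q}.
Union: {p, q, r, s}.
After b: {p, q, r, s}.
δ(p,b) = {q, s, t}; δ(q,b) = ∅; δ(r,b) = {p, s}; δ(s,b) = {p, r, s}.
Union: {p, q, r, s, t}.
After b: {p, q, r, s, t}.

{p, q, r, s, t}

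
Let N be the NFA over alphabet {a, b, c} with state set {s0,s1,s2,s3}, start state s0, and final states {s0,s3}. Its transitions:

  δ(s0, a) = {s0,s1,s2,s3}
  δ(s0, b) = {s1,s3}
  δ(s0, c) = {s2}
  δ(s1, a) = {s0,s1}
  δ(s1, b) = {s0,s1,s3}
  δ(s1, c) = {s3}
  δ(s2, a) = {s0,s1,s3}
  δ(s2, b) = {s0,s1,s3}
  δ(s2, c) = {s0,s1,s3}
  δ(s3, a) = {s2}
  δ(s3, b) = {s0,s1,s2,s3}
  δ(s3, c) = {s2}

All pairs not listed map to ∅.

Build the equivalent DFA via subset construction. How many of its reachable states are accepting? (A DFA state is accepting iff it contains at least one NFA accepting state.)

6

Start state of the DFA: {s0}.
{s0} --a--> {s0,s1,s2,s3}  [new]
{s0} --b--> {s1,s3}  [new]
{s0} --c--> {s2}  [new]
{s0,s1,s2,s3} --a--> {s0,s1,s2,s3}  [seen]
{s0,s1,s2,s3} --b--> {s0,s1,s2,s3}  [seen]
{s0,s1,s2,s3} --c--> {s0,s1,s2,s3}  [seen]
{s1,s3} --a--> {s0,s1,s2}  [new]
{s1,s3} --b--> {s0,s1,s2,s3}  [seen]
{s1,s3} --c--> {s2,s3}  [new]
{s2} --a--> {s0,s1,s3}  [new]
{s2} --b--> {s0,s1,s3}  [seen]
{s2} --c--> {s0,s1,s3}  [seen]
{s0,s1,s2} --a--> {s0,s1,s2,s3}  [seen]
{s0,s1,s2} --b--> {s0,s1,s3}  [seen]
{s0,s1,s2} --c--> {s0,s1,s2,s3}  [seen]
{s2,s3} --a--> {s0,s1,s2,s3}  [seen]
{s2,s3} --b--> {s0,s1,s2,s3}  [seen]
{s2,s3} --c--> {s0,s1,s2,s3}  [seen]
{s0,s1,s3} --a--> {s0,s1,s2,s3}  [seen]
{s0,s1,s3} --b--> {s0,s1,s2,s3}  [seen]
{s0,s1,s3} --c--> {s2,s3}  [seen]
Reachable DFA states: {s0}, {s0,s1,s2,s3}, {s1,s3}, {s2}, {s0,s1,s2}, {s2,s3}, {s0,s1,s3}.
Accepting DFA states (contain an NFA accepting state): {s0}, {s0,s1,s2,s3}, {s1,s3}, {s0,s1,s2}, {s2,s3}, {s0,s1,s3}.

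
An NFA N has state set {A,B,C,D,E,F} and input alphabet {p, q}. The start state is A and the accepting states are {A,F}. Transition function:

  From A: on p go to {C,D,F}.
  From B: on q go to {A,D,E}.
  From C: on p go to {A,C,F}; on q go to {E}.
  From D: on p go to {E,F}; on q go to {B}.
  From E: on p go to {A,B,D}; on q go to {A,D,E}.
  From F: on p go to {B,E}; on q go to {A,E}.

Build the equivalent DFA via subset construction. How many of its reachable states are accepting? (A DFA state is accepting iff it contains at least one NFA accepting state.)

Start state of the DFA: {A}.
{A} --p--> {C,D,F}  [new]
{A} --q--> ∅  [new]
{C,D,F} --p--> {A,B,C,E,F}  [new]
{C,D,F} --q--> {A,B,E}  [new]
∅ --p--> ∅  [seen]
∅ --q--> ∅  [seen]
{A,B,C,E,F} --p--> {A,B,C,D,E,F}  [new]
{A,B,C,E,F} --q--> {A,D,E}  [new]
{A,B,E} --p--> {A,B,C,D,F}  [new]
{A,B,E} --q--> {A,D,E}  [seen]
{A,B,C,D,E,F} --p--> {A,B,C,D,E,F}  [seen]
{A,B,C,D,E,F} --q--> {A,B,D,E}  [new]
{A,D,E} --p--> {A,B,C,D,E,F}  [seen]
{A,D,E} --q--> {A,B,D,E}  [seen]
{A,B,C,D,F} --p--> {A,B,C,D,E,F}  [seen]
{A,B,C,D,F} --q--> {A,B,D,E}  [seen]
{A,B,D,E} --p--> {A,B,C,D,E,F}  [seen]
{A,B,D,E} --q--> {A,B,D,E}  [seen]
Reachable DFA states: {A}, {C,D,F}, ∅, {A,B,C,E,F}, {A,B,E}, {A,B,C,D,E,F}, {A,D,E}, {A,B,C,D,F}, {A,B,D,E}.
Accepting DFA states (contain an NFA accepting state): {A}, {C,D,F}, {A,B,C,E,F}, {A,B,E}, {A,B,C,D,E,F}, {A,D,E}, {A,B,C,D,F}, {A,B,D,E}.

8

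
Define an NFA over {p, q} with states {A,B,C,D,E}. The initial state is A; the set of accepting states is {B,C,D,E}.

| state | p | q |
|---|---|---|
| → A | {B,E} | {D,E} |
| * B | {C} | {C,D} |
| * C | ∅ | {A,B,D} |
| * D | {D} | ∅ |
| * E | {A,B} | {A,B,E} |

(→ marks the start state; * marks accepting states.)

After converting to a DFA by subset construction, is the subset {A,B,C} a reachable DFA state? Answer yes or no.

Start state of the DFA: {A}.
{A} --p--> {B,E}  [new]
{A} --q--> {D,E}  [new]
{B,E} --p--> {A,B,C}  [new]
{B,E} --q--> {A,B,C,D,E}  [new]
{D,E} --p--> {A,B,D}  [new]
{D,E} --q--> {A,B,E}  [new]
{A,B,C} --p--> {B,C,E}  [new]
{A,B,C} --q--> {A,B,C,D,E}  [seen]
{A,B,C,D,E} --p--> {A,B,C,D,E}  [seen]
{A,B,C,D,E} --q--> {A,B,C,D,E}  [seen]
{A,B,D} --p--> {B,C,D,E}  [new]
{A,B,D} --q--> {C,D,E}  [new]
{A,B,E} --p--> {A,B,C,E}  [new]
{A,B,E} --q--> {A,B,C,D,E}  [seen]
{B,C,E} --p--> {A,B,C}  [seen]
{B,C,E} --q--> {A,B,C,D,E}  [seen]
{B,C,D,E} --p--> {A,B,C,D}  [new]
{B,C,D,E} --q--> {A,B,C,D,E}  [seen]
{C,D,E} --p--> {A,B,D}  [seen]
{C,D,E} --q--> {A,B,D,E}  [new]
{A,B,C,E} --p--> {A,B,C,E}  [seen]
{A,B,C,E} --q--> {A,B,C,D,E}  [seen]
{A,B,C,D} --p--> {B,C,D,E}  [seen]
{A,B,C,D} --q--> {A,B,C,D,E}  [seen]
{A,B,D,E} --p--> {A,B,C,D,E}  [seen]
{A,B,D,E} --q--> {A,B,C,D,E}  [seen]
Reachable DFA states: {A}, {B,E}, {D,E}, {A,B,C}, {A,B,C,D,E}, {A,B,D}, {A,B,E}, {B,C,E}, {B,C,D,E}, {C,D,E}, {A,B,C,E}, {A,B,C,D}, {A,B,D,E}.
{A,B,C} is among them.

yes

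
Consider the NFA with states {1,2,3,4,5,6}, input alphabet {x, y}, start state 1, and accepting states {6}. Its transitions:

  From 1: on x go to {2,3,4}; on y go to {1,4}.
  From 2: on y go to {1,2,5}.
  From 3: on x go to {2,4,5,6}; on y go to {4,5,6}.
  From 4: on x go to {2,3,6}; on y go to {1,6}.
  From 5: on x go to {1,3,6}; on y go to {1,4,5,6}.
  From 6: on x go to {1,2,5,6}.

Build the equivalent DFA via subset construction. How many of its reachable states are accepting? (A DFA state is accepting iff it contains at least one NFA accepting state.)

Start state of the DFA: {1}.
{1} --x--> {2,3,4}  [new]
{1} --y--> {1,4}  [new]
{2,3,4} --x--> {2,3,4,5,6}  [new]
{2,3,4} --y--> {1,2,4,5,6}  [new]
{1,4} --x--> {2,3,4,6}  [new]
{1,4} --y--> {1,4,6}  [new]
{2,3,4,5,6} --x--> {1,2,3,4,5,6}  [new]
{2,3,4,5,6} --y--> {1,2,4,5,6}  [seen]
{1,2,4,5,6} --x--> {1,2,3,4,5,6}  [seen]
{1,2,4,5,6} --y--> {1,2,4,5,6}  [seen]
{2,3,4,6} --x--> {1,2,3,4,5,6}  [seen]
{2,3,4,6} --y--> {1,2,4,5,6}  [seen]
{1,4,6} --x--> {1,2,3,4,5,6}  [seen]
{1,4,6} --y--> {1,4,6}  [seen]
{1,2,3,4,5,6} --x--> {1,2,3,4,5,6}  [seen]
{1,2,3,4,5,6} --y--> {1,2,4,5,6}  [seen]
Reachable DFA states: {1}, {2,3,4}, {1,4}, {2,3,4,5,6}, {1,2,4,5,6}, {2,3,4,6}, {1,4,6}, {1,2,3,4,5,6}.
Accepting DFA states (contain an NFA accepting state): {2,3,4,5,6}, {1,2,4,5,6}, {2,3,4,6}, {1,4,6}, {1,2,3,4,5,6}.

5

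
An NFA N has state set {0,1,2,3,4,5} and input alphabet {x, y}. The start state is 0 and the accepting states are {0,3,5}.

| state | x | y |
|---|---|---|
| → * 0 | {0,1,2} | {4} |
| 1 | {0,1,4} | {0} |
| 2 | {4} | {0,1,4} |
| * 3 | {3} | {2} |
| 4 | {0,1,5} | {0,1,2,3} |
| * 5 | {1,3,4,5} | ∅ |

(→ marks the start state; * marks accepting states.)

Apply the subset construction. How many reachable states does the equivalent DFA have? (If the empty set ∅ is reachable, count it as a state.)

Start state of the DFA: {0}.
{0} --x--> {0,1,2}  [new]
{0} --y--> {4}  [new]
{0,1,2} --x--> {0,1,2,4}  [new]
{0,1,2} --y--> {0,1,4}  [new]
{4} --x--> {0,1,5}  [new]
{4} --y--> {0,1,2,3}  [new]
{0,1,2,4} --x--> {0,1,2,4,5}  [new]
{0,1,2,4} --y--> {0,1,2,3,4}  [new]
{0,1,4} --x--> {0,1,2,4,5}  [seen]
{0,1,4} --y--> {0,1,2,3,4}  [seen]
{0,1,5} --x--> {0,1,2,3,4,5}  [new]
{0,1,5} --y--> {0,4}  [new]
{0,1,2,3} --x--> {0,1,2,3,4}  [seen]
{0,1,2,3} --y--> {0,1,2,4}  [seen]
{0,1,2,4,5} --x--> {0,1,2,3,4,5}  [seen]
{0,1,2,4,5} --y--> {0,1,2,3,4}  [seen]
{0,1,2,3,4} --x--> {0,1,2,3,4,5}  [seen]
{0,1,2,3,4} --y--> {0,1,2,3,4}  [seen]
{0,1,2,3,4,5} --x--> {0,1,2,3,4,5}  [seen]
{0,1,2,3,4,5} --y--> {0,1,2,3,4}  [seen]
{0,4} --x--> {0,1,2,5}  [new]
{0,4} --y--> {0,1,2,3,4}  [seen]
{0,1,2,5} --x--> {0,1,2,3,4,5}  [seen]
{0,1,2,5} --y--> {0,1,4}  [seen]
Reachable DFA states: {0}, {0,1,2}, {4}, {0,1,2,4}, {0,1,4}, {0,1,5}, {0,1,2,3}, {0,1,2,4,5}, {0,1,2,3,4}, {0,1,2,3,4,5}, {0,4}, {0,1,2,5}.

12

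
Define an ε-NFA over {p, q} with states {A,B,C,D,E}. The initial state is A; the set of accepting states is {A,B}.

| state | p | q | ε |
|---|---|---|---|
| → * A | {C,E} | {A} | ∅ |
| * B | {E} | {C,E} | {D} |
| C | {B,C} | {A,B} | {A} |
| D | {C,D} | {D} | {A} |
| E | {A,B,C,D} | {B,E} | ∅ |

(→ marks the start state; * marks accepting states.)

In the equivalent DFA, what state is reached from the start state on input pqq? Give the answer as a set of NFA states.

Start: {A}.
δ(A,p) = {C,E}.
Union: {C,E}.
ε-closure gives {A,C,E}.
After p: {A,C,E}.
δ(A,q) = {A}; δ(C,q) = {A,B}; δ(E,q) = {B,E}.
Union: {A,B,E}.
ε-closure gives {A,B,D,E}.
After q: {A,B,D,E}.
δ(A,q) = {A}; δ(B,q) = {C,E}; δ(D,q) = {D}; δ(E,q) = {B,E}.
Union: {A,B,C,D,E}.
After q: {A,B,C,D,E}.

{A,B,C,D,E}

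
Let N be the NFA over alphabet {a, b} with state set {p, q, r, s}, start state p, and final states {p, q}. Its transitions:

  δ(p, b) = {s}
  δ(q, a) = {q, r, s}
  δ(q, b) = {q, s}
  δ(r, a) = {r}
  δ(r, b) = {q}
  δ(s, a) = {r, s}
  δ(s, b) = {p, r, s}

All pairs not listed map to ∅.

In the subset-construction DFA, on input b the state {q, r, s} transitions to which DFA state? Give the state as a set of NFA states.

δ(q,b) = {q, s}; δ(r,b) = {q}; δ(s,b) = {p, r, s}.
Union: {p, q, r, s}.

{p, q, r, s}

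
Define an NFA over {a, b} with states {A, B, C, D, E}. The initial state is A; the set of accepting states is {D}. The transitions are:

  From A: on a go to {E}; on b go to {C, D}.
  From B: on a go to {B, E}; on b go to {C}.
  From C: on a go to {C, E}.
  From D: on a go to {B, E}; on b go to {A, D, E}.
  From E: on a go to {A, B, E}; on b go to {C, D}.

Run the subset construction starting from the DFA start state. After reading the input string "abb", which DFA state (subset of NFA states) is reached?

{A, D, E}

Start: {A}.
δ(A,a) = {E}.
Union: {E}.
After a: {E}.
δ(E,b) = {C, D}.
Union: {C, D}.
After b: {C, D}.
δ(C,b) = ∅; δ(D,b) = {A, D, E}.
Union: {A, D, E}.
After b: {A, D, E}.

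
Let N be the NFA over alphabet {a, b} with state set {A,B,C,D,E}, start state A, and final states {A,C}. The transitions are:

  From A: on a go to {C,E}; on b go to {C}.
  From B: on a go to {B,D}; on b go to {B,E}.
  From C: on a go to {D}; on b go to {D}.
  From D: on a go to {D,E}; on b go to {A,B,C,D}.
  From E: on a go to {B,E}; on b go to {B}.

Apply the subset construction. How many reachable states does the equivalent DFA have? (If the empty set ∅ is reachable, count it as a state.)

Start state of the DFA: {A}.
{A} --a--> {C,E}  [new]
{A} --b--> {C}  [new]
{C,E} --a--> {B,D,E}  [new]
{C,E} --b--> {B,D}  [new]
{C} --a--> {D}  [new]
{C} --b--> {D}  [seen]
{B,D,E} --a--> {B,D,E}  [seen]
{B,D,E} --b--> {A,B,C,D,E}  [new]
{B,D} --a--> {B,D,E}  [seen]
{B,D} --b--> {A,B,C,D,E}  [seen]
{D} --a--> {D,E}  [new]
{D} --b--> {A,B,C,D}  [new]
{A,B,C,D,E} --a--> {B,C,D,E}  [new]
{A,B,C,D,E} --b--> {A,B,C,D,E}  [seen]
{D,E} --a--> {B,D,E}  [seen]
{D,E} --b--> {A,B,C,D}  [seen]
{A,B,C,D} --a--> {B,C,D,E}  [seen]
{A,B,C,D} --b--> {A,B,C,D,E}  [seen]
{B,C,D,E} --a--> {B,D,E}  [seen]
{B,C,D,E} --b--> {A,B,C,D,E}  [seen]
Reachable DFA states: {A}, {C,E}, {C}, {B,D,E}, {B,D}, {D}, {A,B,C,D,E}, {D,E}, {A,B,C,D}, {B,C,D,E}.

10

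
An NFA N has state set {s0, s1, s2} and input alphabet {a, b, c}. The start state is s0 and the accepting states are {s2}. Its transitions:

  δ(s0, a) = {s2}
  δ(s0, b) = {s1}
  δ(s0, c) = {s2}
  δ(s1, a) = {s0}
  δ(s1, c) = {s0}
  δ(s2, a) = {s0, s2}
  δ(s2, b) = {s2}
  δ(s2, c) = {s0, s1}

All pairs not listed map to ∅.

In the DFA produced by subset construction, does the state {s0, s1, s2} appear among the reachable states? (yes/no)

yes

Start state of the DFA: {s0}.
{s0} --a--> {s2}  [new]
{s0} --b--> {s1}  [new]
{s0} --c--> {s2}  [seen]
{s2} --a--> {s0, s2}  [new]
{s2} --b--> {s2}  [seen]
{s2} --c--> {s0, s1}  [new]
{s1} --a--> {s0}  [seen]
{s1} --b--> ∅  [new]
{s1} --c--> {s0}  [seen]
{s0, s2} --a--> {s0, s2}  [seen]
{s0, s2} --b--> {s1, s2}  [new]
{s0, s2} --c--> {s0, s1, s2}  [new]
{s0, s1} --a--> {s0, s2}  [seen]
{s0, s1} --b--> {s1}  [seen]
{s0, s1} --c--> {s0, s2}  [seen]
∅ --a--> ∅  [seen]
∅ --b--> ∅  [seen]
∅ --c--> ∅  [seen]
{s1, s2} --a--> {s0, s2}  [seen]
{s1, s2} --b--> {s2}  [seen]
{s1, s2} --c--> {s0, s1}  [seen]
{s0, s1, s2} --a--> {s0, s2}  [seen]
{s0, s1, s2} --b--> {s1, s2}  [seen]
{s0, s1, s2} --c--> {s0, s1, s2}  [seen]
Reachable DFA states: {s0}, {s2}, {s1}, {s0, s2}, {s0, s1}, ∅, {s1, s2}, {s0, s1, s2}.
{s0, s1, s2} is among them.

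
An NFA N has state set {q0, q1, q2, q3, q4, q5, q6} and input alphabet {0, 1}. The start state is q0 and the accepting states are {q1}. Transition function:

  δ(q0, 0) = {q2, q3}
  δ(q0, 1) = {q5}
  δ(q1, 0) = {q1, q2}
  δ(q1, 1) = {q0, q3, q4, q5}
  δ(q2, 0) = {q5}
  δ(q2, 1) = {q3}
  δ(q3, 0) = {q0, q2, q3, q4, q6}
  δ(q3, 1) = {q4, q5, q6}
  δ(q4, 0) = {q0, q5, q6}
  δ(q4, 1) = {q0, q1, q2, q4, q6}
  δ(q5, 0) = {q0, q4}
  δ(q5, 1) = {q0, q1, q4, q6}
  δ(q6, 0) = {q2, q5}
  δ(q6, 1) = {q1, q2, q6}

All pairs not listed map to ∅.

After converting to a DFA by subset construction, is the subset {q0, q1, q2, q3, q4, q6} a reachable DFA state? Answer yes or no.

no

Start state of the DFA: {q0}.
{q0} --0--> {q2, q3}  [new]
{q0} --1--> {q5}  [new]
{q2, q3} --0--> {q0, q2, q3, q4, q5, q6}  [new]
{q2, q3} --1--> {q3, q4, q5, q6}  [new]
{q5} --0--> {q0, q4}  [new]
{q5} --1--> {q0, q1, q4, q6}  [new]
{q0, q2, q3, q4, q5, q6} --0--> {q0, q2, q3, q4, q5, q6}  [seen]
{q0, q2, q3, q4, q5, q6} --1--> {q0, q1, q2, q3, q4, q5, q6}  [new]
{q3, q4, q5, q6} --0--> {q0, q2, q3, q4, q5, q6}  [seen]
{q3, q4, q5, q6} --1--> {q0, q1, q2, q4, q5, q6}  [new]
{q0, q4} --0--> {q0, q2, q3, q5, q6}  [new]
{q0, q4} --1--> {q0, q1, q2, q4, q5, q6}  [seen]
{q0, q1, q4, q6} --0--> {q0, q1, q2, q3, q5, q6}  [new]
{q0, q1, q4, q6} --1--> {q0, q1, q2, q3, q4, q5, q6}  [seen]
{q0, q1, q2, q3, q4, q5, q6} --0--> {q0, q1, q2, q3, q4, q5, q6}  [seen]
{q0, q1, q2, q3, q4, q5, q6} --1--> {q0, q1, q2, q3, q4, q5, q6}  [seen]
{q0, q1, q2, q4, q5, q6} --0--> {q0, q1, q2, q3, q4, q5, q6}  [seen]
{q0, q1, q2, q4, q5, q6} --1--> {q0, q1, q2, q3, q4, q5, q6}  [seen]
{q0, q2, q3, q5, q6} --0--> {q0, q2, q3, q4, q5, q6}  [seen]
{q0, q2, q3, q5, q6} --1--> {q0, q1, q2, q3, q4, q5, q6}  [seen]
{q0, q1, q2, q3, q5, q6} --0--> {q0, q1, q2, q3, q4, q5, q6}  [seen]
{q0, q1, q2, q3, q5, q6} --1--> {q0, q1, q2, q3, q4, q5, q6}  [seen]
Reachable DFA states: {q0}, {q2, q3}, {q5}, {q0, q2, q3, q4, q5, q6}, {q3, q4, q5, q6}, {q0, q4}, {q0, q1, q4, q6}, {q0, q1, q2, q3, q4, q5, q6}, {q0, q1, q2, q4, q5, q6}, {q0, q2, q3, q5, q6}, {q0, q1, q2, q3, q5, q6}.
{q0, q1, q2, q3, q4, q6} is not among them.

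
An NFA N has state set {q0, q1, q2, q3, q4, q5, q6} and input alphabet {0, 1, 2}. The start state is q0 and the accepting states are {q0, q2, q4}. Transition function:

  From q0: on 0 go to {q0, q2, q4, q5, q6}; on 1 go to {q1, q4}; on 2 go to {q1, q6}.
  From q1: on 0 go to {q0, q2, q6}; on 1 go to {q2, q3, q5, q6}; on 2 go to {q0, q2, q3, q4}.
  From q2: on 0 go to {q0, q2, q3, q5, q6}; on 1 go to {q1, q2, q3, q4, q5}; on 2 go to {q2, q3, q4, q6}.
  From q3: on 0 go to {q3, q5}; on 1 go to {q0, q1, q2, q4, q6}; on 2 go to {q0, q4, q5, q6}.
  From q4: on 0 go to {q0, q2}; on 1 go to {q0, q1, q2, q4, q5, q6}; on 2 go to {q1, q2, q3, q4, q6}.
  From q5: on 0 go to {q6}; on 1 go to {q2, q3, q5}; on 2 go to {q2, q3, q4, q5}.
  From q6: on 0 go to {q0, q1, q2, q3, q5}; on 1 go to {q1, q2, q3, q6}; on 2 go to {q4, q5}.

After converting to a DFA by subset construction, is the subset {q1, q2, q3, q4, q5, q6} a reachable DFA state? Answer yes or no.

Start state of the DFA: {q0}.
{q0} --0--> {q0, q2, q4, q5, q6}  [new]
{q0} --1--> {q1, q4}  [new]
{q0} --2--> {q1, q6}  [new]
{q0, q2, q4, q5, q6} --0--> {q0, q1, q2, q3, q4, q5, q6}  [new]
{q0, q2, q4, q5, q6} --1--> {q0, q1, q2, q3, q4, q5, q6}  [seen]
{q0, q2, q4, q5, q6} --2--> {q1, q2, q3, q4, q5, q6}  [new]
{q1, q4} --0--> {q0, q2, q6}  [new]
{q1, q4} --1--> {q0, q1, q2, q3, q4, q5, q6}  [seen]
{q1, q4} --2--> {q0, q1, q2, q3, q4, q6}  [new]
{q1, q6} --0--> {q0, q1, q2, q3, q5, q6}  [new]
{q1, q6} --1--> {q1, q2, q3, q5, q6}  [new]
{q1, q6} --2--> {q0, q2, q3, q4, q5}  [new]
{q0, q1, q2, q3, q4, q5, q6} --0--> {q0, q1, q2, q3, q4, q5, q6}  [seen]
{q0, q1, q2, q3, q4, q5, q6} --1--> {q0, q1, q2, q3, q4, q5, q6}  [seen]
{q0, q1, q2, q3, q4, q5, q6} --2--> {q0, q1, q2, q3, q4, q5, q6}  [seen]
{q1, q2, q3, q4, q5, q6} --0--> {q0, q1, q2, q3, q5, q6}  [seen]
{q1, q2, q3, q4, q5, q6} --1--> {q0, q1, q2, q3, q4, q5, q6}  [seen]
{q1, q2, q3, q4, q5, q6} --2--> {q0, q1, q2, q3, q4, q5, q6}  [seen]
{q0, q2, q6} --0--> {q0, q1, q2, q3, q4, q5, q6}  [seen]
{q0, q2, q6} --1--> {q1, q2, q3, q4, q5, q6}  [seen]
{q0, q2, q6} --2--> {q1, q2, q3, q4, q5, q6}  [seen]
{q0, q1, q2, q3, q4, q6} --0--> {q0, q1, q2, q3, q4, q5, q6}  [seen]
{q0, q1, q2, q3, q4, q6} --1--> {q0, q1, q2, q3, q4, q5, q6}  [seen]
{q0, q1, q2, q3, q4, q6} --2--> {q0, q1, q2, q3, q4, q5, q6}  [seen]
{q0, q1, q2, q3, q5, q6} --0--> {q0, q1, q2, q3, q4, q5, q6}  [seen]
{q0, q1, q2, q3, q5, q6} --1--> {q0, q1, q2, q3, q4, q5, q6}  [seen]
{q0, q1, q2, q3, q5, q6} --2--> {q0, q1, q2, q3, q4, q5, q6}  [seen]
{q1, q2, q3, q5, q6} --0--> {q0, q1, q2, q3, q5, q6}  [seen]
{q1, q2, q3, q5, q6} --1--> {q0, q1, q2, q3, q4, q5, q6}  [seen]
{q1, q2, q3, q5, q6} --2--> {q0, q2, q3, q4, q5, q6}  [new]
{q0, q2, q3, q4, q5} --0--> {q0, q2, q3, q4, q5, q6}  [seen]
{q0, q2, q3, q4, q5} --1--> {q0, q1, q2, q3, q4, q5, q6}  [seen]
{q0, q2, q3, q4, q5} --2--> {q0, q1, q2, q3, q4, q5, q6}  [seen]
{q0, q2, q3, q4, q5, q6} --0--> {q0, q1, q2, q3, q4, q5, q6}  [seen]
{q0, q2, q3, q4, q5, q6} --1--> {q0, q1, q2, q3, q4, q5, q6}  [seen]
{q0, q2, q3, q4, q5, q6} --2--> {q0, q1, q2, q3, q4, q5, q6}  [seen]
Reachable DFA states: {q0}, {q0, q2, q4, q5, q6}, {q1, q4}, {q1, q6}, {q0, q1, q2, q3, q4, q5, q6}, {q1, q2, q3, q4, q5, q6}, {q0, q2, q6}, {q0, q1, q2, q3, q4, q6}, {q0, q1, q2, q3, q5, q6}, {q1, q2, q3, q5, q6}, {q0, q2, q3, q4, q5}, {q0, q2, q3, q4, q5, q6}.
{q1, q2, q3, q4, q5, q6} is among them.

yes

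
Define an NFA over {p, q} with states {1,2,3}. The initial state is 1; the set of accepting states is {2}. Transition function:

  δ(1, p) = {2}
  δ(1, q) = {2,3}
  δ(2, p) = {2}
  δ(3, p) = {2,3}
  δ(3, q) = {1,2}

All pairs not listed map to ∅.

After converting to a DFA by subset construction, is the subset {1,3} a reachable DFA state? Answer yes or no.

no

Start state of the DFA: {1}.
{1} --p--> {2}  [new]
{1} --q--> {2,3}  [new]
{2} --p--> {2}  [seen]
{2} --q--> ∅  [new]
{2,3} --p--> {2,3}  [seen]
{2,3} --q--> {1,2}  [new]
∅ --p--> ∅  [seen]
∅ --q--> ∅  [seen]
{1,2} --p--> {2}  [seen]
{1,2} --q--> {2,3}  [seen]
Reachable DFA states: {1}, {2}, {2,3}, ∅, {1,2}.
{1,3} is not among them.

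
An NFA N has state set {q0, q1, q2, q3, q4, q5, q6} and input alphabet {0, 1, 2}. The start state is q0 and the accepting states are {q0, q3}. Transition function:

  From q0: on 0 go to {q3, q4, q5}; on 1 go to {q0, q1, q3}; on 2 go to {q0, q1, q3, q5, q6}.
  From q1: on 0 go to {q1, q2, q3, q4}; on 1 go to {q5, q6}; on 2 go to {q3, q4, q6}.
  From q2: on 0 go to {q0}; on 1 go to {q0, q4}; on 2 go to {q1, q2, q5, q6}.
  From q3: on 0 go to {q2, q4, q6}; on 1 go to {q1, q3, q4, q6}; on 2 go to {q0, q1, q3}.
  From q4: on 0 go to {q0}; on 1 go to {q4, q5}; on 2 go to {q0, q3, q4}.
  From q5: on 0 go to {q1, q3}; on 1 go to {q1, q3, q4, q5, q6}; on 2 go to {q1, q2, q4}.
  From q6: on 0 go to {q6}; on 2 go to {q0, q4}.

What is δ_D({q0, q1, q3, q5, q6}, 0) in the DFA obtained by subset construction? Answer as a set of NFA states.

δ(q0,0) = {q3, q4, q5}; δ(q1,0) = {q1, q2, q3, q4}; δ(q3,0) = {q2, q4, q6}; δ(q5,0) = {q1, q3}; δ(q6,0) = {q6}.
Union: {q1, q2, q3, q4, q5, q6}.

{q1, q2, q3, q4, q5, q6}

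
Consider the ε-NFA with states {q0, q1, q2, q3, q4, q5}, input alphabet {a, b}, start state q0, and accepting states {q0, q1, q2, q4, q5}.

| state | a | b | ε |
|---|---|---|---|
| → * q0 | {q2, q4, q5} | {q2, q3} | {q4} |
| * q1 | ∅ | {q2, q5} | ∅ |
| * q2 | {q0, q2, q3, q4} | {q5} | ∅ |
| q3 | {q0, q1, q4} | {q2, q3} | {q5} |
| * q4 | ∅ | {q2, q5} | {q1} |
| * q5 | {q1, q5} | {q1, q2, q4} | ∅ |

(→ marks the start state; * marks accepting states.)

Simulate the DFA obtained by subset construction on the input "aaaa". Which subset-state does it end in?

{q0, q1, q2, q3, q4, q5}

Start: {q0, q1, q4}.
δ(q0,a) = {q2, q4, q5}; δ(q1,a) = ∅; δ(q4,a) = ∅.
Union: {q2, q4, q5}.
ε-closure gives {q1, q2, q4, q5}.
After a: {q1, q2, q4, q5}.
δ(q1,a) = ∅; δ(q2,a) = {q0, q2, q3, q4}; δ(q4,a) = ∅; δ(q5,a) = {q1, q5}.
Union: {q0, q1, q2, q3, q4, q5}.
After a: {q0, q1, q2, q3, q4, q5}.
δ(q0,a) = {q2, q4, q5}; δ(q1,a) = ∅; δ(q2,a) = {q0, q2, q3, q4}; δ(q3,a) = {q0, q1, q4}; δ(q4,a) = ∅; δ(q5,a) = {q1, q5}.
Union: {q0, q1, q2, q3, q4, q5}.
After a: {q0, q1, q2, q3, q4, q5}.
δ(q0,a) = {q2, q4, q5}; δ(q1,a) = ∅; δ(q2,a) = {q0, q2, q3, q4}; δ(q3,a) = {q0, q1, q4}; δ(q4,a) = ∅; δ(q5,a) = {q1, q5}.
Union: {q0, q1, q2, q3, q4, q5}.
After a: {q0, q1, q2, q3, q4, q5}.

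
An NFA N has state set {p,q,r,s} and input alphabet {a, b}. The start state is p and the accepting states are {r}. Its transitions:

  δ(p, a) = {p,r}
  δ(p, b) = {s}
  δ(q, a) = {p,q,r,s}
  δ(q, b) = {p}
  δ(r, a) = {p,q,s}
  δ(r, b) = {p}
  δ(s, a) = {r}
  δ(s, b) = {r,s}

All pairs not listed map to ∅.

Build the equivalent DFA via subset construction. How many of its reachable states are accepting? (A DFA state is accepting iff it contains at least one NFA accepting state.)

5

Start state of the DFA: {p}.
{p} --a--> {p,r}  [new]
{p} --b--> {s}  [new]
{p,r} --a--> {p,q,r,s}  [new]
{p,r} --b--> {p,s}  [new]
{s} --a--> {r}  [new]
{s} --b--> {r,s}  [new]
{p,q,r,s} --a--> {p,q,r,s}  [seen]
{p,q,r,s} --b--> {p,r,s}  [new]
{p,s} --a--> {p,r}  [seen]
{p,s} --b--> {r,s}  [seen]
{r} --a--> {p,q,s}  [new]
{r} --b--> {p}  [seen]
{r,s} --a--> {p,q,r,s}  [seen]
{r,s} --b--> {p,r,s}  [seen]
{p,r,s} --a--> {p,q,r,s}  [seen]
{p,r,s} --b--> {p,r,s}  [seen]
{p,q,s} --a--> {p,q,r,s}  [seen]
{p,q,s} --b--> {p,r,s}  [seen]
Reachable DFA states: {p}, {p,r}, {s}, {p,q,r,s}, {p,s}, {r}, {r,s}, {p,r,s}, {p,q,s}.
Accepting DFA states (contain an NFA accepting state): {p,r}, {p,q,r,s}, {r}, {r,s}, {p,r,s}.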